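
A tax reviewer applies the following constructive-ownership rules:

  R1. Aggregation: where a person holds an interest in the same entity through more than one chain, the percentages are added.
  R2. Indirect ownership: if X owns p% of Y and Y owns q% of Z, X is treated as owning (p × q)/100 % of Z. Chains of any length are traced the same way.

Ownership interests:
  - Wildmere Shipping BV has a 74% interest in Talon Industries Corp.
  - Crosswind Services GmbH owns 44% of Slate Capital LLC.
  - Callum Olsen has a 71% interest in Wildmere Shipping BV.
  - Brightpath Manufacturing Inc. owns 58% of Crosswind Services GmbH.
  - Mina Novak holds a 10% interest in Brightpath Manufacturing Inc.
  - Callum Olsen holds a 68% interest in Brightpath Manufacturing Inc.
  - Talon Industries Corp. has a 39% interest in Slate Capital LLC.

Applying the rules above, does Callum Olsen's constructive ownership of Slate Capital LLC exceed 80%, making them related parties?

No

Chain via Brightpath Manufacturing Inc. → Crosswind Services GmbH (R2): 68% × 58% × 44% = 17.3536% of Slate Capital LLC.
Chain via Wildmere Shipping BV → Talon Industries Corp. (R2): 71% × 74% × 39% = 20.4906% of Slate Capital LLC.
Aggregating (R1): 17.3536% + 20.4906% = 37.8442%.
37.8442% does not exceed the 80% threshold, so Callum is not a related party to Slate Capital LLC.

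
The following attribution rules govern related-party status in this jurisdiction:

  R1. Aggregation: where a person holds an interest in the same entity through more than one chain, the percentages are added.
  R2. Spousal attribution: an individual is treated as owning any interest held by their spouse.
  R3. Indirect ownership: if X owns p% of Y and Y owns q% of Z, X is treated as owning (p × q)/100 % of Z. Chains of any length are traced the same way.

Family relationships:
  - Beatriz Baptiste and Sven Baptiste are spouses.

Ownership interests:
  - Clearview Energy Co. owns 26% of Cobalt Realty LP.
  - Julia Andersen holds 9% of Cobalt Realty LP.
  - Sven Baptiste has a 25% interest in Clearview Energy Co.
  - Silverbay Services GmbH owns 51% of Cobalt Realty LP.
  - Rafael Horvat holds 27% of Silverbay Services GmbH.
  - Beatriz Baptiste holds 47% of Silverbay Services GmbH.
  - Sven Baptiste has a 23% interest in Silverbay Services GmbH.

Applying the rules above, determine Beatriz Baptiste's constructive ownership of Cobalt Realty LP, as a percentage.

42.2%

By spousal attribution (R2), Beatriz Baptiste is treated as also owning Sven Baptiste's interest in Silverbay Services GmbH, giving 47% + 23% = 70%.
By spousal attribution (R2), Beatriz Baptiste is treated as owning Sven Baptiste's 25% interest in Clearview Energy Co.
Chain via Silverbay Services GmbH (R3): 70% × 51% = 35.7% of Cobalt Realty LP.
Chain via Clearview Energy Co. (R3): 25% × 26% = 6.5% of Cobalt Realty LP.
Aggregating (R1): 35.7% + 6.5% = 42.2%.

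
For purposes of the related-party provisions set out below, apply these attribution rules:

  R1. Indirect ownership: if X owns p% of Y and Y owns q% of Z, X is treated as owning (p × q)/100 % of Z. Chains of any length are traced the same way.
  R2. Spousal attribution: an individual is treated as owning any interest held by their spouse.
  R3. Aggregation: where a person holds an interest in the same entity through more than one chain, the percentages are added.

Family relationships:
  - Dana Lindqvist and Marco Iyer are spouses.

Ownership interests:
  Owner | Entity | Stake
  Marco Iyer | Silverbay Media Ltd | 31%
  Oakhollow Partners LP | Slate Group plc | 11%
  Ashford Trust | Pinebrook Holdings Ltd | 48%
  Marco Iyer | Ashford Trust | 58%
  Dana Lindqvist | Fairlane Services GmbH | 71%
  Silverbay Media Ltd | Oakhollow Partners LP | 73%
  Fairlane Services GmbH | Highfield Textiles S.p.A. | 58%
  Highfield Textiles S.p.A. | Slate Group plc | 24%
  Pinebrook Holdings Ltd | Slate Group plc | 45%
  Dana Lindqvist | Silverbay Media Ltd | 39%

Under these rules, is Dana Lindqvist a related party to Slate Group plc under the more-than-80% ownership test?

By spousal attribution (R2), Dana Lindqvist is treated as also owning Marco Iyer's interest in Silverbay Media Ltd, giving 39% + 31% = 70%.
By spousal attribution (R2), Dana Lindqvist is treated as owning Marco Iyer's 58% interest in Ashford Trust.
Chain via Silverbay Media Ltd → Oakhollow Partners LP (R1): 70% × 73% × 11% = 5.621% of Slate Group plc.
Chain via Fairlane Services GmbH → Highfield Textiles S.p.A. (R1): 71% × 58% × 24% = 9.8832% of Slate Group plc.
Chain via Ashford Trust → Pinebrook Holdings Ltd (R1): 58% × 48% × 45% = 12.528% of Slate Group plc.
Aggregating (R3): 5.621% + 9.8832% + 12.528% = 28.0322%.
28.0322% does not exceed the 80% threshold, so Dana is not a related party to Slate Group plc.

No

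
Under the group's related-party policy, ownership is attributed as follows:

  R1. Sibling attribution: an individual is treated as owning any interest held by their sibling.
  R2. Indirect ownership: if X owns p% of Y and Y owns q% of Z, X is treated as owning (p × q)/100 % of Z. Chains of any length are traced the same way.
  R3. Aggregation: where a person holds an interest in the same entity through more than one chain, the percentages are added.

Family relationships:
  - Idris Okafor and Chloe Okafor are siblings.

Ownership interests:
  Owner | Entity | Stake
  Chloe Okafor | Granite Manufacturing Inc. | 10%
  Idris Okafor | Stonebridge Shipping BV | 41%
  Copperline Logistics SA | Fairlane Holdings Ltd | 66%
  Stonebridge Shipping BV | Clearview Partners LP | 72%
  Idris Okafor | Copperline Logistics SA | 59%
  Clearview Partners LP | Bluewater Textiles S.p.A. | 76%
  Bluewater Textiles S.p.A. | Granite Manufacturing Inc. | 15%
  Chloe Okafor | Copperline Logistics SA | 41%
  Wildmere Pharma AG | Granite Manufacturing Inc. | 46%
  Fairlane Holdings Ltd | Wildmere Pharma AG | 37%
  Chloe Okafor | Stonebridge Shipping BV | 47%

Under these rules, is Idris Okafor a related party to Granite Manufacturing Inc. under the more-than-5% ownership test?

Yes

By sibling attribution (R1), Idris Okafor is treated as also owning Chloe Okafor's interest in Copperline Logistics SA, giving 59% + 41% = 100%.
By sibling attribution (R1), Idris Okafor is treated as also owning Chloe Okafor's interest in Stonebridge Shipping BV, giving 41% + 47% = 88%.
By sibling attribution (R1), Idris Okafor is treated as owning Chloe Okafor's 10% interest in Granite Manufacturing Inc.
Chain via Copperline Logistics SA → Fairlane Holdings Ltd → Wildmere Pharma AG (R2): 100% × 66% × 37% × 46% = 11.2332% of Granite Manufacturing Inc.
Chain via Stonebridge Shipping BV → Clearview Partners LP → Bluewater Textiles S.p.A. (R2): 88% × 72% × 76% × 15% = 7.22304% of Granite Manufacturing Inc.
Direct interest in Granite Manufacturing Inc: 10%.
Aggregating (R3): 11.2332% + 7.22304% + 10% = 28.45624%.
28.45624% exceeds the 5% threshold, so Idris is a related party to Granite Manufacturing Inc.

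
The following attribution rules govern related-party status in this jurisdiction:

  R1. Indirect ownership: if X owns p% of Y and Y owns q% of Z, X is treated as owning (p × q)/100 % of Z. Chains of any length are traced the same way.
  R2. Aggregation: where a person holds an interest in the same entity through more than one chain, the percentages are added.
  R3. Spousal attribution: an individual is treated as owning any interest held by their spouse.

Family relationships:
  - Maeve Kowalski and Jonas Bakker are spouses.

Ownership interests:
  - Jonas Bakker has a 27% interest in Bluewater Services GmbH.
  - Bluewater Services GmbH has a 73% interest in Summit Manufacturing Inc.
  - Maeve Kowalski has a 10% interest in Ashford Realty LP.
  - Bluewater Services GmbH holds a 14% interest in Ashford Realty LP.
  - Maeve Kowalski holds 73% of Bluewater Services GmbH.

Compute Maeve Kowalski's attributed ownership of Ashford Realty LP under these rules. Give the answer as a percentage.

24%

By spousal attribution (R3), Maeve Kowalski is treated as also owning Jonas Bakker's interest in Bluewater Services GmbH, giving 73% + 27% = 100%.
Chain via Bluewater Services GmbH (R1): 100% × 14% = 14% of Ashford Realty LP.
Direct interest in Ashford Realty LP: 10%.
Aggregating (R2): 14% + 10% = 24%.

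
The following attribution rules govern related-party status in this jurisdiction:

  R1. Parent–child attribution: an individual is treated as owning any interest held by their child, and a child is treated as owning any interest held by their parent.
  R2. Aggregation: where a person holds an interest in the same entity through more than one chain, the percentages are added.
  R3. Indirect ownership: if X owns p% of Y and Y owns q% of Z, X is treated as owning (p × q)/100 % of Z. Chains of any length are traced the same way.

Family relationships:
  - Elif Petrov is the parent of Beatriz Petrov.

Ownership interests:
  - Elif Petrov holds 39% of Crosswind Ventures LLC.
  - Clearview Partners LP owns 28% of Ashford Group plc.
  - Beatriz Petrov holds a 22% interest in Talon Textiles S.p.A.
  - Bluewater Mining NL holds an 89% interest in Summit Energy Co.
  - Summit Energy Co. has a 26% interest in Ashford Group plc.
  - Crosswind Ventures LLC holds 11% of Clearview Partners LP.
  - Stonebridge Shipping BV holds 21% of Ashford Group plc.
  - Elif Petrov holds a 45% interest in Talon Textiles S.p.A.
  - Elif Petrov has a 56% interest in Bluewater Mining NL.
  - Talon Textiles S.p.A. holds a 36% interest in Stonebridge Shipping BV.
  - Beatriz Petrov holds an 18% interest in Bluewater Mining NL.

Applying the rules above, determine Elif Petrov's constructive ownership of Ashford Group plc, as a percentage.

23.39%

By parent–child attribution (R1), Elif Petrov is treated as also owning Beatriz Petrov's interest in Talon Textiles S.p.A, giving 45% + 22% = 67%.
By parent–child attribution (R1), Elif Petrov is treated as also owning Beatriz Petrov's interest in Bluewater Mining NL, giving 56% + 18% = 74%.
Chain via Talon Textiles S.p.A. → Stonebridge Shipping BV (R3): 67% × 36% × 21% = 5.0652% of Ashford Group plc.
Chain via Crosswind Ventures LLC → Clearview Partners LP (R3): 39% × 11% × 28% = 1.2012% of Ashford Group plc.
Chain via Bluewater Mining NL → Summit Energy Co. (R3): 74% × 89% × 26% = 17.1236% of Ashford Group plc.
Aggregating (R2): 5.0652% + 1.2012% + 17.1236% = 23.39%.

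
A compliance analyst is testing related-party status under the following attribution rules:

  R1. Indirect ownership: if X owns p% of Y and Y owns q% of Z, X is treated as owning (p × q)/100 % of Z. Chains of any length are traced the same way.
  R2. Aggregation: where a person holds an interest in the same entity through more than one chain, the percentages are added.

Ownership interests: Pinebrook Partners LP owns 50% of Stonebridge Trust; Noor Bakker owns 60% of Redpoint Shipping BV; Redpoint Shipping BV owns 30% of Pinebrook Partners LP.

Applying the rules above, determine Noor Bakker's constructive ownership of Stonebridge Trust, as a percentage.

Chain via Redpoint Shipping BV → Pinebrook Partners LP (R1): 60% × 30% × 50% = 9% of Stonebridge Trust.

9%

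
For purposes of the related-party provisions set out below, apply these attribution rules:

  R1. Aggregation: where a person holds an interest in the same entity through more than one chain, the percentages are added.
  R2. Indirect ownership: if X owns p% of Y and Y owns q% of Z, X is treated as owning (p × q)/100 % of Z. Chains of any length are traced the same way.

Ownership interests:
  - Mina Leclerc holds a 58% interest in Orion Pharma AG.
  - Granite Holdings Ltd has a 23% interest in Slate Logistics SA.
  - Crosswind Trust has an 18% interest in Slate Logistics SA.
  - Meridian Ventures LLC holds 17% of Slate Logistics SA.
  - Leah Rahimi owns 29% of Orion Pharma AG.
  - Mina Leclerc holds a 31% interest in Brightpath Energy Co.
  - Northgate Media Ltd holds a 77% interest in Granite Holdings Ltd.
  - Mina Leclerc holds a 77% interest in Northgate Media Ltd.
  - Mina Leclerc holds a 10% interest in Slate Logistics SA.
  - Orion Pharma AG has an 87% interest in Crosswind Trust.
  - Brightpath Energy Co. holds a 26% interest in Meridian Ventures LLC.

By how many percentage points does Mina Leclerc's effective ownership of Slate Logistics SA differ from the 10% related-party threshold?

Chain via Northgate Media Ltd → Granite Holdings Ltd (R2): 77% × 77% × 23% = 13.6367% of Slate Logistics SA.
Chain via Brightpath Energy Co. → Meridian Ventures LLC (R2): 31% × 26% × 17% = 1.3702% of Slate Logistics SA.
Chain via Orion Pharma AG → Crosswind Trust (R2): 58% × 87% × 18% = 9.0828% of Slate Logistics SA.
Direct interest in Slate Logistics SA: 10%.
Aggregating (R1): 13.6367% + 1.3702% + 9.0828% + 10% = 34.0897%.
34.0897% exceeds the 10% threshold by 24.0897 percentage points.

24.0897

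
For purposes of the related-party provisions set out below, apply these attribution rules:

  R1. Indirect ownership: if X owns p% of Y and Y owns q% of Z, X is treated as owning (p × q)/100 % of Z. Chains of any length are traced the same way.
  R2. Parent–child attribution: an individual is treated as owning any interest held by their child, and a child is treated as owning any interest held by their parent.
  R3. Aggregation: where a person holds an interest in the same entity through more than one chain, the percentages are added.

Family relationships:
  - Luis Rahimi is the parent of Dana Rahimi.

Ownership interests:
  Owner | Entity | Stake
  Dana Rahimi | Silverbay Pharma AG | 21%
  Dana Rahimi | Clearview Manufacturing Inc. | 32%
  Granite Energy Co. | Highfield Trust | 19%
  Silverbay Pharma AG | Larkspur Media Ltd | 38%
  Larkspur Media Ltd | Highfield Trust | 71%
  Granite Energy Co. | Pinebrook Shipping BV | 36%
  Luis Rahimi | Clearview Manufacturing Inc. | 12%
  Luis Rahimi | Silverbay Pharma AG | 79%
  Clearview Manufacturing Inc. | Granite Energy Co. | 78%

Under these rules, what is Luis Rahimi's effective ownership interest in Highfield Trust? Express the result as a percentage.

33.5008%

By parent–child attribution (R2), Luis Rahimi is treated as also owning Dana Rahimi's interest in Silverbay Pharma AG, giving 79% + 21% = 100%.
By parent–child attribution (R2), Luis Rahimi is treated as also owning Dana Rahimi's interest in Clearview Manufacturing Inc, giving 12% + 32% = 44%.
Chain via Silverbay Pharma AG → Larkspur Media Ltd (R1): 100% × 38% × 71% = 26.98% of Highfield Trust.
Chain via Clearview Manufacturing Inc. → Granite Energy Co. (R1): 44% × 78% × 19% = 6.5208% of Highfield Trust.
Aggregating (R3): 26.98% + 6.5208% = 33.5008%.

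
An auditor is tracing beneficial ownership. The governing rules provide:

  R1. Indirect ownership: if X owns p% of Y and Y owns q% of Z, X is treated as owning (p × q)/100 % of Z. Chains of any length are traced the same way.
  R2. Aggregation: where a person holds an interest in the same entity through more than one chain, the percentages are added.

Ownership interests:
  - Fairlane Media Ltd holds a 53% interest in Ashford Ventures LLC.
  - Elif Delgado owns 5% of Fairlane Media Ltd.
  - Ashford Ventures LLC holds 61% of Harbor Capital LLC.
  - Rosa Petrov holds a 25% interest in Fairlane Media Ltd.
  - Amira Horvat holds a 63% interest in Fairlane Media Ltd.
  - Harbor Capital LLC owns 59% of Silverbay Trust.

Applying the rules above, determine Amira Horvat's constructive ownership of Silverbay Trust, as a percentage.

12.017061%

Chain via Fairlane Media Ltd → Ashford Ventures LLC → Harbor Capital LLC (R1): 63% × 53% × 61% × 59% = 12.017061% of Silverbay Trust.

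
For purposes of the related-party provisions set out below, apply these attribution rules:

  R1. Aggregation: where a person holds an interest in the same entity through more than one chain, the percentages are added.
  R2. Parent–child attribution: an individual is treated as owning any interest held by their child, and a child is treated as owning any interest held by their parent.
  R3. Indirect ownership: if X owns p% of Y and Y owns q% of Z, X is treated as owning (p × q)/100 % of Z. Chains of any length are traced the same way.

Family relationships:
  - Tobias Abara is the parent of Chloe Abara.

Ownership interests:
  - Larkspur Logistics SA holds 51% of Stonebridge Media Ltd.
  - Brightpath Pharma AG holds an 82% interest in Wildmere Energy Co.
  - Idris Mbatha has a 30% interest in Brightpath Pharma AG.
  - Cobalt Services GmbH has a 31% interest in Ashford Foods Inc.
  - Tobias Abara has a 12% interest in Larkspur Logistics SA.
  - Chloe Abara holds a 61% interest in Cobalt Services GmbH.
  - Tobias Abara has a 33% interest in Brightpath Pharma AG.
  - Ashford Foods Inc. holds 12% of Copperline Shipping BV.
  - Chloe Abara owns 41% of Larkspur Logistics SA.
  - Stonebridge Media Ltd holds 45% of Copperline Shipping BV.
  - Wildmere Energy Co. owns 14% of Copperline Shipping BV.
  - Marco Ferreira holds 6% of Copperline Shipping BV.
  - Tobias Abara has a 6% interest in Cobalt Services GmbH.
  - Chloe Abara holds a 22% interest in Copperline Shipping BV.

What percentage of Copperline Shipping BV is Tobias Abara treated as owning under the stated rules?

40.4443%

By parent–child attribution (R2), Tobias Abara is treated as also owning Chloe Abara's interest in Cobalt Services GmbH, giving 6% + 61% = 67%.
By parent–child attribution (R2), Tobias Abara is treated as also owning Chloe Abara's interest in Larkspur Logistics SA, giving 12% + 41% = 53%.
By parent–child attribution (R2), Tobias Abara is treated as owning Chloe Abara's 22% interest in Copperline Shipping BV.
Chain via Cobalt Services GmbH → Ashford Foods Inc. (R3): 67% × 31% × 12% = 2.4924% of Copperline Shipping BV.
Chain via Larkspur Logistics SA → Stonebridge Media Ltd (R3): 53% × 51% × 45% = 12.1635% of Copperline Shipping BV.
Chain via Brightpath Pharma AG → Wildmere Energy Co. (R3): 33% × 82% × 14% = 3.7884% of Copperline Shipping BV.
Direct interest in Copperline Shipping BV: 22%.
Aggregating (R1): 2.4924% + 12.1635% + 3.7884% + 22% = 40.4443%.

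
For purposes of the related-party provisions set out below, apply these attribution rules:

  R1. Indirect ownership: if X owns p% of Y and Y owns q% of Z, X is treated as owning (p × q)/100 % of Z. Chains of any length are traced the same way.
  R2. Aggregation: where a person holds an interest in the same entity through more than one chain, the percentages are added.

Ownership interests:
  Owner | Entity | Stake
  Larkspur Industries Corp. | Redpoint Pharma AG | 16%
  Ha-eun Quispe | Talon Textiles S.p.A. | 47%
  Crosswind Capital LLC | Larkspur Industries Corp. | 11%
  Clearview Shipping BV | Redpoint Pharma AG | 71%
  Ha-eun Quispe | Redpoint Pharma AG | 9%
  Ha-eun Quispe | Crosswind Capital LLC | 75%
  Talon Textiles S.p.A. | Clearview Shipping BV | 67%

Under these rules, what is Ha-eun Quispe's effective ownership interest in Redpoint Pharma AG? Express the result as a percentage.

Chain via Talon Textiles S.p.A. → Clearview Shipping BV (R1): 47% × 67% × 71% = 22.3579% of Redpoint Pharma AG.
Chain via Crosswind Capital LLC → Larkspur Industries Corp. (R1): 75% × 11% × 16% = 1.32% of Redpoint Pharma AG.
Direct interest in Redpoint Pharma AG: 9%.
Aggregating (R2): 22.3579% + 1.32% + 9% = 32.6779%.

32.6779%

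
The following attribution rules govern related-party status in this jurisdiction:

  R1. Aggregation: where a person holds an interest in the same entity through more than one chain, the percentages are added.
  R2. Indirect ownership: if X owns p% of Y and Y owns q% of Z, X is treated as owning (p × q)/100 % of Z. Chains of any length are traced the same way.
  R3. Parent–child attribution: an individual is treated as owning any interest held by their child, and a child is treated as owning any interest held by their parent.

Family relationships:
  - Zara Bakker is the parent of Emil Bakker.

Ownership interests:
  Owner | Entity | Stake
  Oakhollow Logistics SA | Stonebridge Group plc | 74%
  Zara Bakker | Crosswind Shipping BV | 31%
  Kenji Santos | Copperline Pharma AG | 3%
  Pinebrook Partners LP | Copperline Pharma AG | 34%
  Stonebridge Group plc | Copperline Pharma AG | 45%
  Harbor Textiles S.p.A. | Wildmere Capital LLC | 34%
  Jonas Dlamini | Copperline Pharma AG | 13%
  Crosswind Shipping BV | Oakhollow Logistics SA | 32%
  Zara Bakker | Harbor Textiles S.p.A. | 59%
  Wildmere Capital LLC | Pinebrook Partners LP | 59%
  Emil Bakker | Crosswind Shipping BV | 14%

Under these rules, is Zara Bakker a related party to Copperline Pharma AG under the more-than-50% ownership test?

By parent–child attribution (R3), Zara Bakker is treated as also owning Emil Bakker's interest in Crosswind Shipping BV, giving 31% + 14% = 45%.
Chain via Harbor Textiles S.p.A. → Wildmere Capital LLC → Pinebrook Partners LP (R2): 59% × 34% × 59% × 34% = 4.024036% of Copperline Pharma AG.
Chain via Crosswind Shipping BV → Oakhollow Logistics SA → Stonebridge Group plc (R2): 45% × 32% × 74% × 45% = 4.7952% of Copperline Pharma AG.
Aggregating (R1): 4.024036% + 4.7952% = 8.819236%.
8.819236% does not exceed the 50% threshold, so Zara is not a related party to Copperline Pharma AG.

No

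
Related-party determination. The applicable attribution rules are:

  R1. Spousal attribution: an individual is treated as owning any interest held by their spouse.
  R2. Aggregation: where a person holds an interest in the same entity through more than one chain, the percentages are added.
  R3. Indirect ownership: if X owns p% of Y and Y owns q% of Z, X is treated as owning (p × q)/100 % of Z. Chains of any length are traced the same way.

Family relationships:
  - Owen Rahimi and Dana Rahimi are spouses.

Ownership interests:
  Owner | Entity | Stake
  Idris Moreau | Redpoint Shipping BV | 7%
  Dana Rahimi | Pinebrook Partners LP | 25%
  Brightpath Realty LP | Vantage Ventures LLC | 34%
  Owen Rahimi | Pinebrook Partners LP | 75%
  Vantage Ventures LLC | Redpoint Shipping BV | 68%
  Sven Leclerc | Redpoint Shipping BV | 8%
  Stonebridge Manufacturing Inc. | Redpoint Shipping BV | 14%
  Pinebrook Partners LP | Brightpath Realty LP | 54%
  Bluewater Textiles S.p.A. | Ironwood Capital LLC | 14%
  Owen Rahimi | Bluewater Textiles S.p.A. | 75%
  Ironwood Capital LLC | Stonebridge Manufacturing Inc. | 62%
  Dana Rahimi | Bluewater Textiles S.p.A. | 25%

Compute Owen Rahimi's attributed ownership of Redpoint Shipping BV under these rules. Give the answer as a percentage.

13.7%

By spousal attribution (R1), Owen Rahimi is treated as also owning Dana Rahimi's interest in Bluewater Textiles S.p.A, giving 75% + 25% = 100%.
By spousal attribution (R1), Owen Rahimi is treated as also owning Dana Rahimi's interest in Pinebrook Partners LP, giving 75% + 25% = 100%.
Chain via Bluewater Textiles S.p.A. → Ironwood Capital LLC → Stonebridge Manufacturing Inc. (R3): 100% × 14% × 62% × 14% = 1.2152% of Redpoint Shipping BV.
Chain via Pinebrook Partners LP → Brightpath Realty LP → Vantage Ventures LLC (R3): 100% × 54% × 34% × 68% = 12.4848% of Redpoint Shipping BV.
Aggregating (R2): 1.2152% + 12.4848% = 13.7%.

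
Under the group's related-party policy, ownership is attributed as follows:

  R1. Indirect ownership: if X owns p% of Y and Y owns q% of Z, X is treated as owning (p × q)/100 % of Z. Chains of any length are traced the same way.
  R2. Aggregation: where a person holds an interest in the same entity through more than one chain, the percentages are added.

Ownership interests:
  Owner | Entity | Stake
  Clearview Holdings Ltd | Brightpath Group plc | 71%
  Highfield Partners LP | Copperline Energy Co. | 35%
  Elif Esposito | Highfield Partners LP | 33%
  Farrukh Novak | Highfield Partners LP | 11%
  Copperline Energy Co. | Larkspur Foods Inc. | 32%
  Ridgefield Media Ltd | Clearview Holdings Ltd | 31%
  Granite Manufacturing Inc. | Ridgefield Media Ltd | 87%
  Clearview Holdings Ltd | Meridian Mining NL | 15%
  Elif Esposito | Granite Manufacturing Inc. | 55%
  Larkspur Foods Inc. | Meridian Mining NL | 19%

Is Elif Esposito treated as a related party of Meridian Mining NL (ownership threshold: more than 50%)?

No

Chain via Highfield Partners LP → Copperline Energy Co. → Larkspur Foods Inc. (R1): 33% × 35% × 32% × 19% = 0.70224% of Meridian Mining NL.
Chain via Granite Manufacturing Inc. → Ridgefield Media Ltd → Clearview Holdings Ltd (R1): 55% × 87% × 31% × 15% = 2.225025% of Meridian Mining NL.
Aggregating (R2): 0.70224% + 2.225025% = 2.927265%.
2.927265% does not exceed the 50% threshold, so Elif is not a related party to Meridian Mining NL.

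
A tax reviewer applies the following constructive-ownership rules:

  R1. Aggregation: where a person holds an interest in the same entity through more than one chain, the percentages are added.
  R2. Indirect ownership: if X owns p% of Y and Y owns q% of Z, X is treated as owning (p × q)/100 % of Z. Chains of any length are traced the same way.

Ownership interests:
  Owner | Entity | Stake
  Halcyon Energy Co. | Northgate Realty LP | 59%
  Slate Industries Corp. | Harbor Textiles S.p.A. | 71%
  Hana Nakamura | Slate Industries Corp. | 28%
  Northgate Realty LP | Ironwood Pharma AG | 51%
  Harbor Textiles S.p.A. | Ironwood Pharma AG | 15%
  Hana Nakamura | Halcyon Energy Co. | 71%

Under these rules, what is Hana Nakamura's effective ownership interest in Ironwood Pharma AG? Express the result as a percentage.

Chain via Halcyon Energy Co. → Northgate Realty LP (R2): 71% × 59% × 51% = 21.3639% of Ironwood Pharma AG.
Chain via Slate Industries Corp. → Harbor Textiles S.p.A. (R2): 28% × 71% × 15% = 2.982% of Ironwood Pharma AG.
Aggregating (R1): 21.3639% + 2.982% = 24.3459%.

24.3459%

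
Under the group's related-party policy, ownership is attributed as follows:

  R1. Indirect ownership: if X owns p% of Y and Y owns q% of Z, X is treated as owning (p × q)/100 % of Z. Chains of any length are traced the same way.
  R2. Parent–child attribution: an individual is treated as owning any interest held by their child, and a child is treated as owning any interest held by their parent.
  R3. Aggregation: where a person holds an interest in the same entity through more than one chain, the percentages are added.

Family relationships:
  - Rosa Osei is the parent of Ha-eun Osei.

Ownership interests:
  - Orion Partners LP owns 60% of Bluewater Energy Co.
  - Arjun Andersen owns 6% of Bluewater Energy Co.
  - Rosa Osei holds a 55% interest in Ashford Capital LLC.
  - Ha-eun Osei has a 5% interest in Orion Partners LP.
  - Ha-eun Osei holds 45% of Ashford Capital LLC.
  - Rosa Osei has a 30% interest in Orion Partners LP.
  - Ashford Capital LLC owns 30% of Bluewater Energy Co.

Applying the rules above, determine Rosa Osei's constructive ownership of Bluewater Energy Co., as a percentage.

51%

By parent–child attribution (R2), Rosa Osei is treated as also owning Ha-eun Osei's interest in Ashford Capital LLC, giving 55% + 45% = 100%.
By parent–child attribution (R2), Rosa Osei is treated as also owning Ha-eun Osei's interest in Orion Partners LP, giving 30% + 5% = 35%.
Chain via Ashford Capital LLC (R1): 100% × 30% = 30% of Bluewater Energy Co.
Chain via Orion Partners LP (R1): 35% × 60% = 21% of Bluewater Energy Co.
Aggregating (R3): 30% + 21% = 51%.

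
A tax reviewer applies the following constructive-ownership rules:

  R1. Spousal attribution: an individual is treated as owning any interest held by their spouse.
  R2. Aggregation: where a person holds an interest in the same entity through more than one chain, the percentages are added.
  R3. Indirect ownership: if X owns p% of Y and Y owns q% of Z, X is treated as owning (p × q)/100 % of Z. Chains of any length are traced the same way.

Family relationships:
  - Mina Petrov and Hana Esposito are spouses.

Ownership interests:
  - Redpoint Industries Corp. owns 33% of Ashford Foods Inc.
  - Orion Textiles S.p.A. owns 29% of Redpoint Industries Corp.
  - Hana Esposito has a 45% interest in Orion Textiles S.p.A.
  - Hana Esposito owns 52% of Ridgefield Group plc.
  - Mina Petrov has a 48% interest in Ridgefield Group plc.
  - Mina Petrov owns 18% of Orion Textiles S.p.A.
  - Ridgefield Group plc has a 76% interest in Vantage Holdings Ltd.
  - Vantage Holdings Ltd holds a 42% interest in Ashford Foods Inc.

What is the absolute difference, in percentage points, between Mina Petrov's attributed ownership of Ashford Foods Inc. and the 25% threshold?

By spousal attribution (R1), Mina Petrov is treated as also owning Hana Esposito's interest in Ridgefield Group plc, giving 48% + 52% = 100%.
By spousal attribution (R1), Mina Petrov is treated as also owning Hana Esposito's interest in Orion Textiles S.p.A, giving 18% + 45% = 63%.
Chain via Ridgefield Group plc → Vantage Holdings Ltd (R3): 100% × 76% × 42% = 31.92% of Ashford Foods Inc.
Chain via Orion Textiles S.p.A. → Redpoint Industries Corp. (R3): 63% × 29% × 33% = 6.0291% of Ashford Foods Inc.
Aggregating (R2): 31.92% + 6.0291% = 37.9491%.
37.9491% exceeds the 25% threshold by 12.9491 percentage points.

12.9491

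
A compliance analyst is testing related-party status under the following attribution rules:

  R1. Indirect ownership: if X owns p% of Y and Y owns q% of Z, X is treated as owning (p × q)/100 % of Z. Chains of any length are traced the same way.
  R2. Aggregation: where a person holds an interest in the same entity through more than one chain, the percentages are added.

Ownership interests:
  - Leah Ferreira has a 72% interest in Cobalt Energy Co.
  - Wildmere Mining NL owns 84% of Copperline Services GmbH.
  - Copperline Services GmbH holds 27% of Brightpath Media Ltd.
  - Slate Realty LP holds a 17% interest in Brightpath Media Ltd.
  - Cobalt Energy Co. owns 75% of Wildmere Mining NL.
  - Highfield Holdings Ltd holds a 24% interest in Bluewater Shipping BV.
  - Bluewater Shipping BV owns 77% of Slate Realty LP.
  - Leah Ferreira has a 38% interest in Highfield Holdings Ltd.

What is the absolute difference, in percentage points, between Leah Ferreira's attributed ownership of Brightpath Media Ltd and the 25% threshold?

Chain via Highfield Holdings Ltd → Bluewater Shipping BV → Slate Realty LP (R1): 38% × 24% × 77% × 17% = 1.193808% of Brightpath Media Ltd.
Chain via Cobalt Energy Co. → Wildmere Mining NL → Copperline Services GmbH (R1): 72% × 75% × 84% × 27% = 12.2472% of Brightpath Media Ltd.
Aggregating (R2): 1.193808% + 12.2472% = 13.441008%.
13.441008% falls short of the 25% threshold by 11.558992 percentage points.

11.558992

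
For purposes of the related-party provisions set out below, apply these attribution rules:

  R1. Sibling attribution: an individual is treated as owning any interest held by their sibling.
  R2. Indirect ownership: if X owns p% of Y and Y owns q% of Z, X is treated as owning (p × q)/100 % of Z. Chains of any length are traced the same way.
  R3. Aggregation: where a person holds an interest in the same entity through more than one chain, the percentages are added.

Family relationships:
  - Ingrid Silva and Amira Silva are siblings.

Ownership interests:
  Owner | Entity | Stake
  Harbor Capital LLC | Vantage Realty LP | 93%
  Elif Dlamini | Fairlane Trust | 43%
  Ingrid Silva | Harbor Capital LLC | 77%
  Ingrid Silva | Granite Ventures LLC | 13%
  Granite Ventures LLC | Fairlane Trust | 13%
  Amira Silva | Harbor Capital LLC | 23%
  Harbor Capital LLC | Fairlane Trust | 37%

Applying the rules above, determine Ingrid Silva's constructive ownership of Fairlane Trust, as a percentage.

By sibling attribution (R1), Ingrid Silva is treated as also owning Amira Silva's interest in Harbor Capital LLC, giving 77% + 23% = 100%.
Chain via Granite Ventures LLC (R2): 13% × 13% = 1.69% of Fairlane Trust.
Chain via Harbor Capital LLC (R2): 100% × 37% = 37% of Fairlane Trust.
Aggregating (R3): 1.69% + 37% = 38.69%.

38.69%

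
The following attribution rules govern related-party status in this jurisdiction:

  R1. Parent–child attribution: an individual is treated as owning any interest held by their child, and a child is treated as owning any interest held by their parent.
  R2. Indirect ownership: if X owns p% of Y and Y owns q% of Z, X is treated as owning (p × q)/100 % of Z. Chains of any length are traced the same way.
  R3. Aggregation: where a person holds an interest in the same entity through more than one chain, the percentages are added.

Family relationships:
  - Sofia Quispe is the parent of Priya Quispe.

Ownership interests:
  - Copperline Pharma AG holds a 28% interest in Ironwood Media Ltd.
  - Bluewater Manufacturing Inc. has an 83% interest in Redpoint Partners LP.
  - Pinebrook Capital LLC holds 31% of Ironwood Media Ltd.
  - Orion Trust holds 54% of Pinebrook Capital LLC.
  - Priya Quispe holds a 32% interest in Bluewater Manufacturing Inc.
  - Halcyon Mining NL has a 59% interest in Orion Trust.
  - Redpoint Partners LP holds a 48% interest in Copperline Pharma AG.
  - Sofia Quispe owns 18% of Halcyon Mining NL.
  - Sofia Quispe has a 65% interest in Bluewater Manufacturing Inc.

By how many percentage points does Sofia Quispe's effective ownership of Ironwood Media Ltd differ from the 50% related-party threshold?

37.401668

By parent–child attribution (R1), Sofia Quispe is treated as also owning Priya Quispe's interest in Bluewater Manufacturing Inc, giving 65% + 32% = 97%.
Chain via Bluewater Manufacturing Inc. → Redpoint Partners LP → Copperline Pharma AG (R2): 97% × 83% × 48% × 28% = 10.820544% of Ironwood Media Ltd.
Chain via Halcyon Mining NL → Orion Trust → Pinebrook Capital LLC (R2): 18% × 59% × 54% × 31% = 1.777788% of Ironwood Media Ltd.
Aggregating (R3): 10.820544% + 1.777788% = 12.598332%.
12.598332% falls short of the 50% threshold by 37.401668 percentage points.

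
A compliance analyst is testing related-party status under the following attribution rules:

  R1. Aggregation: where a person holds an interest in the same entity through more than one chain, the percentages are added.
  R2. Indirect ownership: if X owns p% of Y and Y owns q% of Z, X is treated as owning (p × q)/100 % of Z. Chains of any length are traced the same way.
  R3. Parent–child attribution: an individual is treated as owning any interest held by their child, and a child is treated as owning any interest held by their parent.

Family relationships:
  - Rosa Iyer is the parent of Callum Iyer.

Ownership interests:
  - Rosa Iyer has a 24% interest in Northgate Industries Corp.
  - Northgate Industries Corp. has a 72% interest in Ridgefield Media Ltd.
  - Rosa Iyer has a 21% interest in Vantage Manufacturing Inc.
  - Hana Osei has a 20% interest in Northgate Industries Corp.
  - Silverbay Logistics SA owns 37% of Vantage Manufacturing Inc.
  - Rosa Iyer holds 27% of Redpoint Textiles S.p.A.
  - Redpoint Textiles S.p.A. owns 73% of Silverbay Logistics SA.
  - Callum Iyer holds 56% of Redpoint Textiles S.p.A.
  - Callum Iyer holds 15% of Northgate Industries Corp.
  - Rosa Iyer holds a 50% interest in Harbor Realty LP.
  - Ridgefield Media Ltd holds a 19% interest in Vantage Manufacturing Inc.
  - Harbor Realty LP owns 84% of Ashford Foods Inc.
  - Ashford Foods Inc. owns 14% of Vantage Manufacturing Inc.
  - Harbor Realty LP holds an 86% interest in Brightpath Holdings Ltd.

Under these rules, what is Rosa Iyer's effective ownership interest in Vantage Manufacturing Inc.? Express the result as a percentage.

By parent–child attribution (R3), Rosa Iyer is treated as also owning Callum Iyer's interest in Redpoint Textiles S.p.A, giving 27% + 56% = 83%.
By parent–child attribution (R3), Rosa Iyer is treated as also owning Callum Iyer's interest in Northgate Industries Corp, giving 24% + 15% = 39%.
Chain via Redpoint Textiles S.p.A. → Silverbay Logistics SA (R2): 83% × 73% × 37% = 22.4183% of Vantage Manufacturing Inc.
Chain via Northgate Industries Corp. → Ridgefield Media Ltd (R2): 39% × 72% × 19% = 5.3352% of Vantage Manufacturing Inc.
Chain via Harbor Realty LP → Ashford Foods Inc. (R2): 50% × 84% × 14% = 5.88% of Vantage Manufacturing Inc.
Direct interest in Vantage Manufacturing Inc: 21%.
Aggregating (R1): 22.4183% + 5.3352% + 5.88% + 21% = 54.6335%.

54.6335%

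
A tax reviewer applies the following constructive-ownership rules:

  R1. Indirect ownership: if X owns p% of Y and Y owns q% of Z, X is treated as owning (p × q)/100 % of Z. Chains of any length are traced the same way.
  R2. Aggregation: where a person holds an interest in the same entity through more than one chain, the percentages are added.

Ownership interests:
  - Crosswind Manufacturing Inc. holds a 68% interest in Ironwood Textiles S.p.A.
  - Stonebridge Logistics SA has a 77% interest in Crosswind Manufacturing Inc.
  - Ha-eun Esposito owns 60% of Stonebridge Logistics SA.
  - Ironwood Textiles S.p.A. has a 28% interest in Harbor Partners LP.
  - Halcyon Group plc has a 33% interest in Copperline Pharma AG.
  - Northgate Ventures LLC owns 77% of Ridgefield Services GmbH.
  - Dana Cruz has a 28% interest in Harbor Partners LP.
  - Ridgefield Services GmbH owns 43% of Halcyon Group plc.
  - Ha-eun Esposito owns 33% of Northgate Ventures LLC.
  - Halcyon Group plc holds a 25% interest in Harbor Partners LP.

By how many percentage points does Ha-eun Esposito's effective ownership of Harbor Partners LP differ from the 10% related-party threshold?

1.528055

Chain via Northgate Ventures LLC → Ridgefield Services GmbH → Halcyon Group plc (R1): 33% × 77% × 43% × 25% = 2.731575% of Harbor Partners LP.
Chain via Stonebridge Logistics SA → Crosswind Manufacturing Inc. → Ironwood Textiles S.p.A. (R1): 60% × 77% × 68% × 28% = 8.79648% of Harbor Partners LP.
Aggregating (R2): 2.731575% + 8.79648% = 11.528055%.
11.528055% exceeds the 10% threshold by 1.528055 percentage points.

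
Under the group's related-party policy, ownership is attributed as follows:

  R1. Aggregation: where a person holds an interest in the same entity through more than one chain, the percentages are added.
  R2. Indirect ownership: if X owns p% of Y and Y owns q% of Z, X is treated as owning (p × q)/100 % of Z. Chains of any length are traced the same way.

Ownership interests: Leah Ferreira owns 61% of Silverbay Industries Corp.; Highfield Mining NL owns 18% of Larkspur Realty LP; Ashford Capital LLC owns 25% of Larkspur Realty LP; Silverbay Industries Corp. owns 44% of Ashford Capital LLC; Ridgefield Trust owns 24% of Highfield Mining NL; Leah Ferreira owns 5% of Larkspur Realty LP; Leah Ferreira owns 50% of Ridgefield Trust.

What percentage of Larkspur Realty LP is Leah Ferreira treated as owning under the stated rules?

Chain via Silverbay Industries Corp. → Ashford Capital LLC (R2): 61% × 44% × 25% = 6.71% of Larkspur Realty LP.
Chain via Ridgefield Trust → Highfield Mining NL (R2): 50% × 24% × 18% = 2.16% of Larkspur Realty LP.
Direct interest in Larkspur Realty LP: 5%.
Aggregating (R1): 6.71% + 2.16% + 5% = 13.87%.

13.87%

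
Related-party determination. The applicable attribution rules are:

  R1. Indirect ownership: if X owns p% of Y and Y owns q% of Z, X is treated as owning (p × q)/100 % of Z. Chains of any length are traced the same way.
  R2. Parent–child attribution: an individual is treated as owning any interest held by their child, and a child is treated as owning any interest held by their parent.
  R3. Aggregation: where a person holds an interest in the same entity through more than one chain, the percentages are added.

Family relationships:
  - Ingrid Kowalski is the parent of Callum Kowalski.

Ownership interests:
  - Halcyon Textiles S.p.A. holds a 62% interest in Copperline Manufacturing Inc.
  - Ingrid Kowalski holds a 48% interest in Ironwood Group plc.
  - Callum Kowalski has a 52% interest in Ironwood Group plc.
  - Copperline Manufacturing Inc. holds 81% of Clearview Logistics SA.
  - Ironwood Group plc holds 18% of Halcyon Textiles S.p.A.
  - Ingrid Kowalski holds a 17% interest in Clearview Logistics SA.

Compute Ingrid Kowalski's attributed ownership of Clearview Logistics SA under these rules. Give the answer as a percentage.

26.0396%

By parent–child attribution (R2), Ingrid Kowalski is treated as also owning Callum Kowalski's interest in Ironwood Group plc, giving 48% + 52% = 100%.
Chain via Ironwood Group plc → Halcyon Textiles S.p.A. → Copperline Manufacturing Inc. (R1): 100% × 18% × 62% × 81% = 9.0396% of Clearview Logistics SA.
Direct interest in Clearview Logistics SA: 17%.
Aggregating (R3): 9.0396% + 17% = 26.0396%.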